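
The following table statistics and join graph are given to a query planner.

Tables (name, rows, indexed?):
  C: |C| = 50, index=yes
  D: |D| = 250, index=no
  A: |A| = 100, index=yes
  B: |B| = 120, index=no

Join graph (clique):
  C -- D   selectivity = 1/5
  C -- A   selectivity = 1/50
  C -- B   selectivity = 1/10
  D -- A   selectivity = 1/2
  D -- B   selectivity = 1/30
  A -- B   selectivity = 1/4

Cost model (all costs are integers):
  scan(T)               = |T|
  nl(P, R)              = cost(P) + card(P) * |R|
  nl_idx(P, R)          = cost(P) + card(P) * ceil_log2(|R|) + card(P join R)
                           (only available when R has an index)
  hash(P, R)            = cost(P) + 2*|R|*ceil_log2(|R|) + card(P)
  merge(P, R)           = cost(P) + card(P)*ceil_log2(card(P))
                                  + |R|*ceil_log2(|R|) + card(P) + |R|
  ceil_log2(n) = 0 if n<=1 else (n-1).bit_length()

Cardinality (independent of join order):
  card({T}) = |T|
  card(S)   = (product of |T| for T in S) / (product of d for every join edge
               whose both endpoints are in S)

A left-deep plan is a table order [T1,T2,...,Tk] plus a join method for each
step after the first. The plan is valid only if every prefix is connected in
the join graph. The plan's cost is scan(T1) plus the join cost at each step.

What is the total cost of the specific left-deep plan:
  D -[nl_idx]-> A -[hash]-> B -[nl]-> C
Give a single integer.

step 1: scan D: cost=250, card=250
step 2: join A via nl_idx
    card(P join A) = 250*100/(2) = 12500
    cost = 250 + 250*7 + 12500 = 14500
step 3: join B via hash
    card(P join B) = 12500*120/(30*4) = 12500
    cost = 14500 + 2*120*7 + 12500 = 28680
step 4: join C via nl
    card(P join C) = 12500*50/(5*50*10) = 250
    cost = 28680 + 12500*50 = 653680

653680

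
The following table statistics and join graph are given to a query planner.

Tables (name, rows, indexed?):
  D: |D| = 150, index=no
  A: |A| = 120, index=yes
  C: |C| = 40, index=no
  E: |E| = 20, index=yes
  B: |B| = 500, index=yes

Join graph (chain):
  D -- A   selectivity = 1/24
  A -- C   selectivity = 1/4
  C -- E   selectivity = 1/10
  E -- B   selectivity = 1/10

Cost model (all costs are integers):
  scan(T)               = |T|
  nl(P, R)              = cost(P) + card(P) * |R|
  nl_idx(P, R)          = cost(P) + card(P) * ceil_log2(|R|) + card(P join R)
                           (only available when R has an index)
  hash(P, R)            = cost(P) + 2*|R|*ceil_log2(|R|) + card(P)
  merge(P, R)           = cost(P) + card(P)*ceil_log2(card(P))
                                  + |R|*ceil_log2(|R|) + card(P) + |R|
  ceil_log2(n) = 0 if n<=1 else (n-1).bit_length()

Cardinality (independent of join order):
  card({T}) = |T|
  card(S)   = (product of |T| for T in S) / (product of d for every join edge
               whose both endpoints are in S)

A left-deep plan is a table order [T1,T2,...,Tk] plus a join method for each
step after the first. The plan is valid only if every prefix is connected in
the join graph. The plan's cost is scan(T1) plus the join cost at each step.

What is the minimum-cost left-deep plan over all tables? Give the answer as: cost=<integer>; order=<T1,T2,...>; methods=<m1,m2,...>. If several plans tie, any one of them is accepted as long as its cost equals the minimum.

cost=30680; order=C,E,A,D,B; methods=hash,merge,hash,hash

Selinger DP (subsets sized 1..n):
  {D}: scan cost=150, card=150
  {A}: scan cost=120, card=120
  {C}: scan cost=40, card=40
  {E}: scan cost=20, card=20
  {B}: scan cost=500, card=500
  {AD}: card=750; try (A,nl_idx)→1950, (A,hash)→1980, (D,merge)→2430, (A,merge)→2460, (D,hash)→2640, (D,nl)→18120 …(+1); best=1950 via (A,nl_idx)
  {AC}: card=1200; try (C,hash)→720, (A,merge)→1280, (C,merge)→1360, (A,nl_idx)→1520, (A,hash)→1760, (A,nl)→4840 …(+1); best=720 via (C,hash)
  {CE}: card=80; try (E,hash)→280, (E,nl_idx)→320, (C,merge)→420, (E,merge)→440, (C,hash)→520, (C,nl)→820 …(+1); best=280 via (E,hash)
  {BE}: card=1000; try (E,hash)→1200, (B,nl_idx)→1200, (E,nl_idx)→4000, (B,merge)→5140, (E,merge)→5620, (B,hash)→9040 …(+2); best=1200 via (E,hash)
  {ACD}: card=7500; try (C,hash)→3180, (D,hash)→4320, (C,merge)→10480, (D,merge)→16470, (C,nl)→31950, (D,nl)→180720; best=3180 via (C,hash)
  {ACE}: card=2400; try (A,merge)→1880, (A,hash)→2040, (E,hash)→2120, (A,nl_idx)→3240, (E,nl_idx)→9120, (A,nl)→9880 …(+2); best=1880 via (A,merge)
  {BCE}: card=4000; try (C,hash)→2680, (B,nl_idx)→5000, (B,merge)→5920, (B,hash)→9360, (C,merge)→12480, (B,nl)→40280 …(+1); best=2680 via (C,hash)
  {ACDE}: card=15000; try (D,hash)→6680, (E,hash)→10880, (D,merge)→34430, (E,nl_idx)→55680, (E,merge)→108300, (E,nl)→153180 …(+1); best=6680 via (D,hash)
  {ABCE}: card=120000; try (A,hash)→8360, (B,hash)→13280, (B,merge)→38080, (A,merge)→55640, (B,nl_idx)→143480, (A,nl_idx)→150680 …(+2); best=8360 via (A,hash)
  {ABCDE}: card=750000; try (B,hash)→30680, (D,hash)→130760, (B,merge)→236680, (B,nl_idx)→891680, (D,merge)→2169710, (B,nl)→7506680 …(+1); best=30680 via (B,hash)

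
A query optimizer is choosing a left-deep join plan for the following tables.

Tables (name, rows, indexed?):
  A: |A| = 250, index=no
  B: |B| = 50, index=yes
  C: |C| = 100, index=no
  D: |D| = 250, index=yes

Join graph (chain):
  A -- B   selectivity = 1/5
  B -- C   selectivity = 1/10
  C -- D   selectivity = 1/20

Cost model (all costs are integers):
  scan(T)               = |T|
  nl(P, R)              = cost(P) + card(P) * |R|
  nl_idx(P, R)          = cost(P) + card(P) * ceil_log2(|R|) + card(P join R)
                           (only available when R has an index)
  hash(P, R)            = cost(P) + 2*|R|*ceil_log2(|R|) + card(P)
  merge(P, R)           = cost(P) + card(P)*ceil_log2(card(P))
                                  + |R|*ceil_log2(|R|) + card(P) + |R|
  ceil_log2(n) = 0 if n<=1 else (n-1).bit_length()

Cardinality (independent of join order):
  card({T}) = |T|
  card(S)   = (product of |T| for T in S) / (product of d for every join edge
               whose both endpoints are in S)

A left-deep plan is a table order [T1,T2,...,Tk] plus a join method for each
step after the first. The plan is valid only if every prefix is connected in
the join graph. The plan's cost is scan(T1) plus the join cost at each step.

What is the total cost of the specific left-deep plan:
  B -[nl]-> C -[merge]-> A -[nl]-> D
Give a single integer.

6262300

step 1: scan B: cost=50, card=50
step 2: join C via nl
    card(P join C) = 50*100/(10) = 500
    cost = 50 + 50*100 = 5050
step 3: join A via merge
    card(P join A) = 500*250/(5) = 25000
    cost = 5050 + 500*9 + 250*8 + 500 + 250 = 12300
step 4: join D via nl
    card(P join D) = 25000*250/(20) = 312500
    cost = 12300 + 25000*250 = 6262300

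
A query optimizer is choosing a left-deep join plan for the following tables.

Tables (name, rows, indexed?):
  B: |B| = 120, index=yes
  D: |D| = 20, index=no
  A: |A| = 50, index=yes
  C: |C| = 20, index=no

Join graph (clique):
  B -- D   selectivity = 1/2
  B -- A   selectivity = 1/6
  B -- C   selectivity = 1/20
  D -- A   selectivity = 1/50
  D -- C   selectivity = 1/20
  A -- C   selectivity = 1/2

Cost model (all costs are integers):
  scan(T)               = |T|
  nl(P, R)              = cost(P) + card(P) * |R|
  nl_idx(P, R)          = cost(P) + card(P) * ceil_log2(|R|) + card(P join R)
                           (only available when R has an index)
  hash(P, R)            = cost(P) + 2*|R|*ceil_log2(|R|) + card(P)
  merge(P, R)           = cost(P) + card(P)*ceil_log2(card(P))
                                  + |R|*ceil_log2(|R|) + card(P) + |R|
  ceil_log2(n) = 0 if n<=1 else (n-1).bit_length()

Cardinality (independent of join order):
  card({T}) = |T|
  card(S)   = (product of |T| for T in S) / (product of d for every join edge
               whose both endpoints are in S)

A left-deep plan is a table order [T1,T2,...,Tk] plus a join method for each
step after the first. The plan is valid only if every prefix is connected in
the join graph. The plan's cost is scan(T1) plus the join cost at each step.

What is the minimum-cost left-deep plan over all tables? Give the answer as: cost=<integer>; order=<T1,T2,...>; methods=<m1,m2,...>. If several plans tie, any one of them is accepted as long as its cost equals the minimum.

cost=445; order=C,D,A,B; methods=hash,nl_idx,nl_idx

Selinger DP (subsets sized 1..n):
  {B}: scan cost=120, card=120
  {D}: scan cost=20, card=20
  {A}: scan cost=50, card=50
  {C}: scan cost=20, card=20
  {BD}: card=1200; try (D,hash)→440, (B,merge)→1100, (D,merge)→1200, (B,nl_idx)→1360, (B,hash)→1720, (B,nl)→2420 …(+1); best=440 via (D,hash)
  {AB}: card=1000; try (A,hash)→840, (B,merge)→1360, (B,nl_idx)→1400, (A,merge)→1430, (B,hash)→1780, (A,nl_idx)→1840 …(+2); best=840 via (A,hash)
  {BC}: card=120; try (B,nl_idx)→280, (C,hash)→440, (B,merge)→1100, (C,merge)→1200, (B,hash)→1720, (B,nl)→2420 …(+1); best=280 via (B,nl_idx)
  {AD}: card=20; try (A,nl_idx)→160, (D,hash)→300, (A,merge)→490, (D,merge)→520, (A,hash)→640, (A,nl)→1020 …(+1); best=160 via (A,nl_idx)
  {CD}: card=20; try (D,hash)→240, (C,hash)→240, (D,merge)→260, (C,merge)→260, (D,nl)→420, (C,nl)→420; best=240 via (D,hash)
  {AC}: card=500; try (C,hash)→300, (A,merge)→490, (C,merge)→520, (A,hash)→640, (A,nl_idx)→640, (A,nl)→1020 …(+1); best=300 via (C,hash)
  {ABD}: card=200; try (B,nl_idx)→500, (B,merge)→1240, (B,hash)→1860, (D,hash)→2040, (A,hash)→2240, (B,nl)→2560 …(+5); best=500 via (B,nl_idx)
  {BCD}: card=60; try (B,nl_idx)→440, (D,hash)→600, (B,merge)→1320, (D,merge)→1360, (C,hash)→1840, (B,hash)→1940 …(+4); best=440 via (B,nl_idx)
  {ABC}: card=500; try (A,hash)→1000, (A,nl_idx)→1500, (A,merge)→1590, (C,hash)→2040, (B,hash)→2480, (B,nl_idx)→4300 …(+5); best=1000 via (A,hash)
  {ACD}: card=10; try (A,nl_idx)→370, (C,hash)→380, (C,merge)→400, (C,nl)→560, (A,merge)→710, (A,hash)→860 …(+4); best=370 via (A,nl_idx)
  {ABCD}: card=5; try (B,nl_idx)→445, (A,nl_idx)→805, (C,hash)→900, (A,hash)→1100, (A,merge)→1210, (B,merge)→1380 …(+8); best=445 via (B,nl_idx)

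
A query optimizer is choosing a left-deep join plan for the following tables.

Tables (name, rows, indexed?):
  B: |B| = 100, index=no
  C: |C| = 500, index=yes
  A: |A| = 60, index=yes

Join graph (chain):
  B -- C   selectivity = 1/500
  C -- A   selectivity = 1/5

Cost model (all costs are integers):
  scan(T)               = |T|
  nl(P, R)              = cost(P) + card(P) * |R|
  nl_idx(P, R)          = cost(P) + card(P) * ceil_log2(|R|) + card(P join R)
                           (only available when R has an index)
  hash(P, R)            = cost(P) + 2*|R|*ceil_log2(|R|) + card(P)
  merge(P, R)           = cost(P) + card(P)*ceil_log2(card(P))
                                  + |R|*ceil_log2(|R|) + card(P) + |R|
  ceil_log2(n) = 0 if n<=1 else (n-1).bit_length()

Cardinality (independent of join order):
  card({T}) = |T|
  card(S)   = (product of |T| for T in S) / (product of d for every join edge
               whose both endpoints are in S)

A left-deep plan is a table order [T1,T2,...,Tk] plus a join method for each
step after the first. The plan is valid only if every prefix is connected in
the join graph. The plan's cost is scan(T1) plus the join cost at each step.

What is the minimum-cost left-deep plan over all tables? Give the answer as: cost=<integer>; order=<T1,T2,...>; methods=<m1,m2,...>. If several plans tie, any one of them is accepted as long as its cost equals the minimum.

Selinger DP (subsets sized 1..n):
  {B}: scan cost=100, card=100
  {C}: scan cost=500, card=500
  {A}: scan cost=60, card=60
  {BC}: card=100; try (C,nl_idx)→1100, (B,hash)→2400, (C,merge)→5900, (B,merge)→6300, (C,hash)→9200, (C,nl)→50100 …(+1); best=1100 via (C,nl_idx)
  {AC}: card=6000; try (A,hash)→1720, (C,merge)→5480, (A,merge)→5920, (C,nl_idx)→6600, (C,hash)→9120, (A,nl_idx)→9500 …(+2); best=1720 via (A,hash)
  {ABC}: card=1200; try (A,hash)→1920, (A,merge)→2320, (A,nl_idx)→2900, (A,nl)→7100, (B,hash)→9120, (B,merge)→86520 …(+1); best=1920 via (A,hash)

cost=1920; order=B,C,A; methods=nl_idx,hash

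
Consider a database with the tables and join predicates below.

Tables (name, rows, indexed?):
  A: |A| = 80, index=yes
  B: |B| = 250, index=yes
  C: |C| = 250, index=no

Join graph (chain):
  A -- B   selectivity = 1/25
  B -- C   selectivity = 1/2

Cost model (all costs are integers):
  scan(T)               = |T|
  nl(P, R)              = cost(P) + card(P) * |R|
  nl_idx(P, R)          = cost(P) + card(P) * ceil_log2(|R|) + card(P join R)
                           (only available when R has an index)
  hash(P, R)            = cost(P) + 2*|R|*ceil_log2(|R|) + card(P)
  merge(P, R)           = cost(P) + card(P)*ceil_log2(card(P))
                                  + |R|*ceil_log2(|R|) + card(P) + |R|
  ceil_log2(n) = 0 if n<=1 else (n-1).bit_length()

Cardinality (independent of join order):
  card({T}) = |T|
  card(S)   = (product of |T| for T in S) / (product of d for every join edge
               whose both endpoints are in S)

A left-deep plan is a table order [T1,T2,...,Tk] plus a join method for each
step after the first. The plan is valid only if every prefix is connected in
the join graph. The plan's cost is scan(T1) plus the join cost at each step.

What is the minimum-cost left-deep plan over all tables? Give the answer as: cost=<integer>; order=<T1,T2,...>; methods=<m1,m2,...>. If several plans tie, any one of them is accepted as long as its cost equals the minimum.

cost=6320; order=A,B,C; methods=nl_idx,hash

Selinger DP (subsets sized 1..n):
  {A}: scan cost=80, card=80
  {B}: scan cost=250, card=250
  {C}: scan cost=250, card=250
  {AB}: card=800; try (B,nl_idx)→1520, (A,hash)→1620, (A,nl_idx)→2800, (B,merge)→2970, (A,merge)→3140, (B,hash)→4160 …(+2); best=1520 via (B,nl_idx)
  {BC}: card=31250; try (C,hash)→4500, (B,hash)→4500, (C,merge)→4750, (B,merge)→4750, (B,nl_idx)→33500, (C,nl)→62750 …(+1); best=4500 via (C,hash)
  {ABC}: card=100000; try (C,hash)→6320, (C,merge)→12570, (A,hash)→36870, (C,nl)→201520, (A,nl_idx)→323250, (A,merge)→505140 …(+1); best=6320 via (C,hash)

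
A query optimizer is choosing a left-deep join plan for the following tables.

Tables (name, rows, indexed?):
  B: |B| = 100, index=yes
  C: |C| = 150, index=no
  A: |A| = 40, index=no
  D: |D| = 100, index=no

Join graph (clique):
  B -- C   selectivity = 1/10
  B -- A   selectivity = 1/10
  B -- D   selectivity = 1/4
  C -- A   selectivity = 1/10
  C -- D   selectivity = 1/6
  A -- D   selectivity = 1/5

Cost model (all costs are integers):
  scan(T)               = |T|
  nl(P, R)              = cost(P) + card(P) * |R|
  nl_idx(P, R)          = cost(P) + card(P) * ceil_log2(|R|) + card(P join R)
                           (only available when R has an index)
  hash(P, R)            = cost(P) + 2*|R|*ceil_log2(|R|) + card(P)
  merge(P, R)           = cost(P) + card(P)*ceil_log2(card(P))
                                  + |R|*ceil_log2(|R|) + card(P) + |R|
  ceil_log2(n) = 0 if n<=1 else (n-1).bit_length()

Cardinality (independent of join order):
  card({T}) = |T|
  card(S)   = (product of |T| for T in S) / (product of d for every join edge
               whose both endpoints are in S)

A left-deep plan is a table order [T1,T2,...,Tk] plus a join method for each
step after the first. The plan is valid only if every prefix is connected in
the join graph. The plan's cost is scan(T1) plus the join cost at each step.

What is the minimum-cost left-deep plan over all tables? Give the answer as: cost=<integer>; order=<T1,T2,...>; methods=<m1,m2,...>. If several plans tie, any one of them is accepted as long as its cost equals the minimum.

Selinger DP (subsets sized 1..n):
  {B}: scan cost=100, card=100
  {C}: scan cost=150, card=150
  {A}: scan cost=40, card=40
  {D}: scan cost=100, card=100
  {BC}: card=1500; try (B,hash)→1700, (C,merge)→2250, (B,merge)→2300, (C,hash)→2600, (B,nl_idx)→2700, (C,nl)→15100 …(+1); best=1700 via (B,hash)
  {AB}: card=400; try (A,hash)→680, (B,nl_idx)→720, (B,merge)→1120, (A,merge)→1180, (B,hash)→1480, (B,nl)→4040 …(+1); best=680 via (A,hash)
  {BD}: card=2500; try (D,hash)→1600, (B,hash)→1600, (D,merge)→1700, (B,merge)→1700, (B,nl_idx)→3300, (D,nl)→10100 …(+1); best=1600 via (D,hash)
  {AC}: card=600; try (A,hash)→780, (C,merge)→1670, (A,merge)→1780, (C,hash)→2480, (C,nl)→6040, (A,nl)→6150; best=780 via (A,hash)
  {CD}: card=2500; try (D,hash)→1700, (C,merge)→2250, (D,merge)→2300, (C,hash)→2600, (C,nl)→15100, (D,nl)→15150; best=1700 via (D,hash)
  {AD}: card=800; try (A,hash)→680, (D,merge)→1120, (A,merge)→1180, (D,hash)→1480, (D,nl)→4040, (A,nl)→4100; best=680 via (A,hash)
  {ABC}: card=600; try (B,hash)→2780, (C,hash)→3480, (A,hash)→3680, (B,nl_idx)→5580, (C,merge)→6030, (B,merge)→8180 …(+4); best=2780 via (B,hash)
  {BCD}: card=6250; try (D,hash)→4600, (B,hash)→5600, (C,hash)→6500, (D,merge)→20500, (B,nl_idx)→25450, (B,merge)→35000 …(+4); best=4600 via (D,hash)
  {ABD}: card=2000; try (D,hash)→2480, (B,hash)→2880, (A,hash)→4580, (D,merge)→5480, (B,nl_idx)→8280, (B,merge)→10280 …(+4); best=2480 via (D,hash)
  {ACD}: card=2000; try (D,hash)→2780, (C,hash)→3880, (A,hash)→4680, (D,merge)→8180, (C,merge)→10830, (A,merge)→34480 …(+3); best=2780 via (D,hash)
  {ABCD}: card=500; try (D,hash)→4780, (B,hash)→6180, (C,hash)→6880, (D,merge)→10180, (A,hash)→11330, (B,nl_idx)→17280 …(+7); best=4780 via (D,hash)

cost=4780; order=C,A,B,D; methods=hash,hash,hash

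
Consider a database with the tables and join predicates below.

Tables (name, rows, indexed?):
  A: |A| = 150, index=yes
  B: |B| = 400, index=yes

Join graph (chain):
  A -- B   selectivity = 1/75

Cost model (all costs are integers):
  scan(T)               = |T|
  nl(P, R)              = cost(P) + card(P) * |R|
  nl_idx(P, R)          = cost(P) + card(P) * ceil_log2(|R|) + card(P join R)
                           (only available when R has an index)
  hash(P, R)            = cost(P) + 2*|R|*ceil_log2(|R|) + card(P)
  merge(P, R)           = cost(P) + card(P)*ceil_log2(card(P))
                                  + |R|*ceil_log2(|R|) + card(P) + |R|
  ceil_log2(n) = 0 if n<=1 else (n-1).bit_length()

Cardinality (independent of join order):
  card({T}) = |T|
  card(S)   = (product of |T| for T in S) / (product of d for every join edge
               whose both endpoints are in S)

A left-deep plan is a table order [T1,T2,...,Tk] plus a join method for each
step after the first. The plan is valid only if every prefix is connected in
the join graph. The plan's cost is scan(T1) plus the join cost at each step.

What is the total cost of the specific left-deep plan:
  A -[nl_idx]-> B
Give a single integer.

step 1: scan A: cost=150, card=150
step 2: join B via nl_idx
    card(P join B) = 150*400/(75) = 800
    cost = 150 + 150*9 + 800 = 2300

2300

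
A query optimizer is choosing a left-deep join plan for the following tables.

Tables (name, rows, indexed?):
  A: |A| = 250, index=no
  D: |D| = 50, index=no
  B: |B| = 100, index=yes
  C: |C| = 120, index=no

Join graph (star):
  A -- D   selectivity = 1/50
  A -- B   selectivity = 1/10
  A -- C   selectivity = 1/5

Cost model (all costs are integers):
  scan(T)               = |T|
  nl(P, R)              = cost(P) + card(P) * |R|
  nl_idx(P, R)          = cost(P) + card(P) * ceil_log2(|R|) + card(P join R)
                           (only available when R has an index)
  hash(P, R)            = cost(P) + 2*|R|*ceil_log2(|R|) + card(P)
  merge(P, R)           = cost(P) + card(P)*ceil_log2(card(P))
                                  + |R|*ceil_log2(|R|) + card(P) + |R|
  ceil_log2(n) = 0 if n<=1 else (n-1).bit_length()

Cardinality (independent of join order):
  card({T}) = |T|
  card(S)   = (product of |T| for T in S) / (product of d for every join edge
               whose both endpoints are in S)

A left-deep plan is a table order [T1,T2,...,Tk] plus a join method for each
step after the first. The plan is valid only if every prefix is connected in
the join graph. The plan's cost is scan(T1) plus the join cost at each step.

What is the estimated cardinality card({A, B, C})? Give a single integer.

Tables in S: A(250), B(100), C(120)
Edges inside S: A-B(d=10), A-C(d=5)
numerator = 250 * 100 * 120 = 3000000
denominator = 10 * 5 = 50
card(S) = 3000000 / 50 = 60000

60000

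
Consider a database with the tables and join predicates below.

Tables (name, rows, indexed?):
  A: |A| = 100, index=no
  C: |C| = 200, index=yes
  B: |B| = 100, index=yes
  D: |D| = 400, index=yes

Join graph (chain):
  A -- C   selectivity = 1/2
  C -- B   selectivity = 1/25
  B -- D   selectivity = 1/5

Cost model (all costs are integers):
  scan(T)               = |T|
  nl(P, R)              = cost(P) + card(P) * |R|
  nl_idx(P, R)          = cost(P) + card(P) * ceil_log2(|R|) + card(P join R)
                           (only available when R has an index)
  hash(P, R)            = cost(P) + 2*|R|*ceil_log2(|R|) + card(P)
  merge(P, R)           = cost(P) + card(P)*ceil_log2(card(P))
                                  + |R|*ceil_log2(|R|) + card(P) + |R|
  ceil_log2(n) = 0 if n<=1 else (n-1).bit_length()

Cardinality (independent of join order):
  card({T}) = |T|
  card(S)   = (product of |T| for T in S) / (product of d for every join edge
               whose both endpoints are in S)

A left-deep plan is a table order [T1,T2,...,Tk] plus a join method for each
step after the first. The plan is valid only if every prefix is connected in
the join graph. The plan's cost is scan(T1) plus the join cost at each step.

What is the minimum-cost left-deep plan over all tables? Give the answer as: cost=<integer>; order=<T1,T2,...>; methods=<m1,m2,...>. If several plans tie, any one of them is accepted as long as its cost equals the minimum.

cost=51100; order=B,C,A,D; methods=nl_idx,hash,hash

Selinger DP (subsets sized 1..n):
  {A}: scan cost=100, card=100
  {C}: scan cost=200, card=200
  {B}: scan cost=100, card=100
  {D}: scan cost=400, card=400
  {AC}: card=10000; try (A,hash)→1800, (C,merge)→2700, (A,merge)→2800, (C,hash)→3400, (C,nl_idx)→10900, (C,nl)→20100 …(+1); best=1800 via (A,hash)
  {BC}: card=800; try (C,nl_idx)→1700, (B,hash)→1800, (B,nl_idx)→2400, (C,merge)→2700, (B,merge)→2800, (C,hash)→3400 …(+2); best=1700 via (C,nl_idx)
  {BD}: card=8000; try (B,hash)→2200, (D,merge)→4900, (B,merge)→5200, (D,hash)→7400, (D,nl_idx)→9000, (B,nl_idx)→11200 …(+2); best=2200 via (B,hash)
  {ABC}: card=40000; try (A,hash)→3900, (A,merge)→11300, (B,hash)→13200, (A,nl)→81700, (B,nl_idx)→111800, (B,merge)→152600 …(+1); best=3900 via (A,hash)
  {BCD}: card=64000; try (D,hash)→9700, (C,hash)→13400, (D,merge)→14500, (D,nl_idx)→72900, (C,merge)→116000, (C,nl_idx)→130200 …(+2); best=9700 via (D,hash)
  {ABCD}: card=3200000; try (D,hash)→51100, (A,hash)→75100, (D,merge)→687900, (A,merge)→1098500, (D,nl_idx)→3563900, (A,nl)→6409700 …(+1); best=51100 via (D,hash)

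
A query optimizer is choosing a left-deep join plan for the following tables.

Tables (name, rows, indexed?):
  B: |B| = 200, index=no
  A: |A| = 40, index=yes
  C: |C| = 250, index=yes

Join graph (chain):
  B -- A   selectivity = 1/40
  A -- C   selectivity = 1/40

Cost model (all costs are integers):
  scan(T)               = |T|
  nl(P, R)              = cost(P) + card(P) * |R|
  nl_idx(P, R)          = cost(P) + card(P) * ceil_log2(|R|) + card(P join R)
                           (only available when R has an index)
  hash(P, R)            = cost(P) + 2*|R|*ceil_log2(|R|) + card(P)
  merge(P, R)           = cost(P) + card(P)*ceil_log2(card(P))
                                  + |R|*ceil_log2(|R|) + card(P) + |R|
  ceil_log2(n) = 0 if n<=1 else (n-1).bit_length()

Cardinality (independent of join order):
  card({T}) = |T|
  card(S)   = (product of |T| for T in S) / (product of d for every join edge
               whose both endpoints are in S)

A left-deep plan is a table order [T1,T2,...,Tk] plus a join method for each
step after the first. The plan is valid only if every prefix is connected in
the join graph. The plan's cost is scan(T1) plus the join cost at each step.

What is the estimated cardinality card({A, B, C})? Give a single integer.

Tables in S: A(40), B(200), C(250)
Edges inside S: B-A(d=40), A-C(d=40)
numerator = 40 * 200 * 250 = 2000000
denominator = 40 * 40 = 1600
card(S) = 2000000 / 1600 = 1250

1250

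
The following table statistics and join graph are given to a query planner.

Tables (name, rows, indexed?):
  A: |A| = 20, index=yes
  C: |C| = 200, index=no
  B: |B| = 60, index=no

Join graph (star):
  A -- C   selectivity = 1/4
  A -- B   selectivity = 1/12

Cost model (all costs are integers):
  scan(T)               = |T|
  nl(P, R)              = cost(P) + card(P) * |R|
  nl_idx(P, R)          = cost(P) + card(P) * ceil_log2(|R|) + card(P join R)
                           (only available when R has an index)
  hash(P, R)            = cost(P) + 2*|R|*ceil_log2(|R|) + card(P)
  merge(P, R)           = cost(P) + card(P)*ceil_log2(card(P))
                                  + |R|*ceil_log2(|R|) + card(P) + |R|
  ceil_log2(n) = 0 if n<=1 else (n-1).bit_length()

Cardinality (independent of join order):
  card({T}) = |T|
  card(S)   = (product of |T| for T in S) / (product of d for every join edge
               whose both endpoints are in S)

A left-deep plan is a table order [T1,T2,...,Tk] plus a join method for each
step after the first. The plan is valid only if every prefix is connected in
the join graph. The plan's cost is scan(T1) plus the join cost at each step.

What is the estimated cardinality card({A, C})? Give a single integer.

Tables in S: A(20), C(200)
Edges inside S: A-C(d=4)
numerator = 20 * 200 = 4000
denominator = 4 = 4
card(S) = 4000 / 4 = 1000

1000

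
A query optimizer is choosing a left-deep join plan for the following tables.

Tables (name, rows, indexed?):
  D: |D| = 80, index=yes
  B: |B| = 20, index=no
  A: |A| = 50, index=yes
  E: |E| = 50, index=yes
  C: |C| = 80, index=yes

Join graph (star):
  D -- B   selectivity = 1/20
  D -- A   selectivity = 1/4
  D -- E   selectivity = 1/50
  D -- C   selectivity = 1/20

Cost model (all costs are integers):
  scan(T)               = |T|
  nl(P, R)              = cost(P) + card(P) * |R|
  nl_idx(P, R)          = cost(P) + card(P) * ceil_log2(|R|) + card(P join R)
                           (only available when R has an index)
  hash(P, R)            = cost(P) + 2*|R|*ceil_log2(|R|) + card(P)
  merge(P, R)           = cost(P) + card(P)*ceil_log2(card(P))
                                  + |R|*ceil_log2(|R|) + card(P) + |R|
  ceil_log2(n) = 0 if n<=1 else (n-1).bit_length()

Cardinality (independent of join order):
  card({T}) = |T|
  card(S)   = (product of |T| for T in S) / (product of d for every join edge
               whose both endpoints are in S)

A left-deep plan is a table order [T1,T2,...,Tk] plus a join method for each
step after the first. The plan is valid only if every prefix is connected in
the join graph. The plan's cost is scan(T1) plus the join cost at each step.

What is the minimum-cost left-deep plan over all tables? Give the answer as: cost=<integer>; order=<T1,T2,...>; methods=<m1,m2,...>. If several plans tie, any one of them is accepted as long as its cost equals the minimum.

Selinger DP (subsets sized 1..n):
  {D}: scan cost=80, card=80
  {B}: scan cost=20, card=20
  {A}: scan cost=50, card=50
  {E}: scan cost=50, card=50
  {C}: scan cost=80, card=80
  {BD}: card=80; try (D,nl_idx)→240, (B,hash)→360, (D,merge)→780, (B,merge)→840, (D,hash)→1160, (D,nl)→1620 …(+1); best=240 via (D,nl_idx)
  {AD}: card=1000; try (A,hash)→760, (D,merge)→1040, (A,merge)→1070, (D,hash)→1220, (D,nl_idx)→1400, (A,nl_idx)→1560 …(+2); best=760 via (A,hash)
  {DE}: card=80; try (D,nl_idx)→480, (E,nl_idx)→640, (E,hash)→760, (D,merge)→1040, (E,merge)→1070, (D,hash)→1220 …(+2); best=480 via (D,nl_idx)
  {CD}: card=320; try (D,nl_idx)→960, (C,nl_idx)→960, (D,hash)→1280, (C,hash)→1280, (D,merge)→1360, (C,merge)→1360 …(+2); best=960 via (D,nl_idx)
  {ABD}: card=1000; try (A,hash)→920, (A,merge)→1230, (A,nl_idx)→1720, (B,hash)→1960, (A,nl)→4240, (B,merge)→11880 …(+1); best=920 via (A,hash)
  {BDE}: card=80; try (B,hash)→760, (E,nl_idx)→800, (E,hash)→920, (E,merge)→1230, (B,merge)→1240, (B,nl)→2080 …(+1); best=760 via (B,hash)
  {BCD}: card=320; try (C,nl_idx)→1120, (C,hash)→1440, (B,hash)→1480, (C,merge)→1520, (B,merge)→4280, (C,nl)→6640 …(+1); best=1120 via (C,nl_idx)
  {ADE}: card=1000; try (A,hash)→1160, (A,merge)→1470, (A,nl_idx)→1960, (E,hash)→2360, (A,nl)→4480, (E,nl_idx)→7760 …(+2); best=1160 via (A,hash)
  {ACD}: card=4000; try (A,hash)→1880, (C,hash)→2880, (A,merge)→4510, (A,nl_idx)→6880, (C,nl_idx)→11760, (C,merge)→12400 …(+2); best=1880 via (A,hash)
  {CDE}: card=320; try (C,nl_idx)→1360, (C,hash)→1680, (C,merge)→1760, (E,hash)→1880, (E,nl_idx)→3200, (E,merge)→4510 …(+2); best=1360 via (C,nl_idx)
  {ABDE}: card=1000; try (A,hash)→1440, (A,merge)→1750, (A,nl_idx)→2240, (B,hash)→2360, (E,hash)→2520, (A,nl)→4760 …(+5); best=1440 via (A,hash)
  {ABCD}: card=4000; try (A,hash)→2040, (C,hash)→3040, (A,merge)→4670, (B,hash)→6080, (A,nl_idx)→7040, (C,nl_idx)→11920 …(+5); best=2040 via (A,hash)
  {BCDE}: card=320; try (C,nl_idx)→1640, (B,hash)→1880, (C,hash)→1960, (E,hash)→2040, (C,merge)→2040, (E,nl_idx)→3360 …(+5); best=1640 via (C,nl_idx)
  {ACDE}: card=4000; try (A,hash)→2280, (C,hash)→3280, (A,merge)→4910, (E,hash)→6480, (A,nl_idx)→7280, (C,nl_idx)→12160 …(+6); best=2280 via (A,hash)
  {ABCDE}: card=4000; try (A,hash)→2560, (C,hash)→3560, (A,merge)→5190, (B,hash)→6480, (E,hash)→6640, (A,nl_idx)→7560 …(+9); best=2560 via (A,hash)

cost=2560; order=E,D,B,C,A; methods=nl_idx,hash,nl_idx,hash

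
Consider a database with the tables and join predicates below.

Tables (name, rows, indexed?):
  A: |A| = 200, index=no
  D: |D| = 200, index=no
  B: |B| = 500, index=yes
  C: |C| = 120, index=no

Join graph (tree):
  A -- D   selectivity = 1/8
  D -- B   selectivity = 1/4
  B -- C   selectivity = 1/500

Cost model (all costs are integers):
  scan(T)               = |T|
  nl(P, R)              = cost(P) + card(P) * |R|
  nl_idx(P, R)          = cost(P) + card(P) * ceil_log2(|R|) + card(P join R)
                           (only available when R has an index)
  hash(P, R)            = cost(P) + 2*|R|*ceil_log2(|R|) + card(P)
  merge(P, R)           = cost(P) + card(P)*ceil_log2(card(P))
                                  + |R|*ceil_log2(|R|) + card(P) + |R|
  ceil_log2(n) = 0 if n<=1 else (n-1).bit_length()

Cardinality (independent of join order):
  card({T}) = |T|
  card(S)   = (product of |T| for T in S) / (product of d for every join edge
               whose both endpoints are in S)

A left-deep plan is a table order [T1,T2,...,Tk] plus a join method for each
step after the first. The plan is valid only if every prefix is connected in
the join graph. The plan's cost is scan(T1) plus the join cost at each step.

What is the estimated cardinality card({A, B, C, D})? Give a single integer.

Tables in S: A(200), B(500), C(120), D(200)
Edges inside S: A-D(d=8), D-B(d=4), B-C(d=500)
numerator = 200 * 500 * 120 * 200 = 2400000000
denominator = 8 * 4 * 500 = 16000
card(S) = 2400000000 / 16000 = 150000

150000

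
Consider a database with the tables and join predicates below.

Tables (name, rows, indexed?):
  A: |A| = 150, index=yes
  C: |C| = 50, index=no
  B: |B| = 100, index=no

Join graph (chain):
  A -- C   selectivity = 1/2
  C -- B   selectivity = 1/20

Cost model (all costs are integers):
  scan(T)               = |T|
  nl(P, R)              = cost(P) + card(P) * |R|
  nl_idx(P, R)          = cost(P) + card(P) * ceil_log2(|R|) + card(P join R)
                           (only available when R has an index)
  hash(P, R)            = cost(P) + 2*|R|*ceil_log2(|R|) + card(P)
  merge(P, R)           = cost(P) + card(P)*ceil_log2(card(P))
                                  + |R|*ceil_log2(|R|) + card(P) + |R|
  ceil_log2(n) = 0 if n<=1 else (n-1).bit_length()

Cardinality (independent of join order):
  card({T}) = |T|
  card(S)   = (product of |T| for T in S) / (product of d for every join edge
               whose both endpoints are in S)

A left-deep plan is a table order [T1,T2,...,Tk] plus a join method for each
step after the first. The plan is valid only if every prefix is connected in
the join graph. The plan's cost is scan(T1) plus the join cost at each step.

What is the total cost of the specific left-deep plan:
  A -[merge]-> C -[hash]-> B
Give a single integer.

7000

step 1: scan A: cost=150, card=150
step 2: join C via merge
    card(P join C) = 150*50/(2) = 3750
    cost = 150 + 150*8 + 50*6 + 150 + 50 = 1850
step 3: join B via hash
    card(P join B) = 3750*100/(20) = 18750
    cost = 1850 + 2*100*7 + 3750 = 7000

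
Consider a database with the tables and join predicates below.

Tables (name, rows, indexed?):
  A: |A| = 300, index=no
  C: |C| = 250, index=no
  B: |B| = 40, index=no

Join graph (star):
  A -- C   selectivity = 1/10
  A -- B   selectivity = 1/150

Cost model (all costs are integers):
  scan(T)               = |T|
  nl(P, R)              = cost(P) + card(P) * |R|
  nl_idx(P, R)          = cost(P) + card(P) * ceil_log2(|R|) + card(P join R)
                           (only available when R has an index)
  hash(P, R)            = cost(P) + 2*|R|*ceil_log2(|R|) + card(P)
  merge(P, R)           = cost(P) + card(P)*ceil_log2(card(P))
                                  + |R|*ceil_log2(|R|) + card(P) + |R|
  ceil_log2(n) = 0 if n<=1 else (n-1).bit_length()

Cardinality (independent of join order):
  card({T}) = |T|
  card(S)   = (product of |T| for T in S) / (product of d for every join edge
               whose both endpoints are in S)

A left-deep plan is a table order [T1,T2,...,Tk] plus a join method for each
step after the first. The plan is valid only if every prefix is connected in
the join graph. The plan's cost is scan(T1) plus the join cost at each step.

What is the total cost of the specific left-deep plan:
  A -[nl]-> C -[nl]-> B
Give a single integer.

step 1: scan A: cost=300, card=300
step 2: join C via nl
    card(P join C) = 300*250/(10) = 7500
    cost = 300 + 300*250 = 75300
step 3: join B via nl
    card(P join B) = 7500*40/(150) = 2000
    cost = 75300 + 7500*40 = 375300

375300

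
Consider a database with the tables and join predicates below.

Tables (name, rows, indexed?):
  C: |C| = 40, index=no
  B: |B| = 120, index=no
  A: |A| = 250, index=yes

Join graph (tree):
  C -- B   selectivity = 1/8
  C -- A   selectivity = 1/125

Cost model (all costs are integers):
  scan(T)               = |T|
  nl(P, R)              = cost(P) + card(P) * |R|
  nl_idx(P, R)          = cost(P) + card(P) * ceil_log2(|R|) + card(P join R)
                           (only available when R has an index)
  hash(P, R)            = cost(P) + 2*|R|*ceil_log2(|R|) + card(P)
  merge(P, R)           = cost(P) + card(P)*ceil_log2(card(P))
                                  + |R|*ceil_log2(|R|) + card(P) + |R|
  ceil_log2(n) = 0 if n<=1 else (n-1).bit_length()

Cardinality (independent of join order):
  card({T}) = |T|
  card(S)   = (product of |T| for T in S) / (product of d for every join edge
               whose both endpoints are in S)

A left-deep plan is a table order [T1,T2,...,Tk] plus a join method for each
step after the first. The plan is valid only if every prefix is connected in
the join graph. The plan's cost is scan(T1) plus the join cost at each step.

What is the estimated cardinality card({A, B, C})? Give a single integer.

Tables in S: A(250), B(120), C(40)
Edges inside S: C-B(d=8), C-A(d=125)
numerator = 250 * 120 * 40 = 1200000
denominator = 8 * 125 = 1000
card(S) = 1200000 / 1000 = 1200

1200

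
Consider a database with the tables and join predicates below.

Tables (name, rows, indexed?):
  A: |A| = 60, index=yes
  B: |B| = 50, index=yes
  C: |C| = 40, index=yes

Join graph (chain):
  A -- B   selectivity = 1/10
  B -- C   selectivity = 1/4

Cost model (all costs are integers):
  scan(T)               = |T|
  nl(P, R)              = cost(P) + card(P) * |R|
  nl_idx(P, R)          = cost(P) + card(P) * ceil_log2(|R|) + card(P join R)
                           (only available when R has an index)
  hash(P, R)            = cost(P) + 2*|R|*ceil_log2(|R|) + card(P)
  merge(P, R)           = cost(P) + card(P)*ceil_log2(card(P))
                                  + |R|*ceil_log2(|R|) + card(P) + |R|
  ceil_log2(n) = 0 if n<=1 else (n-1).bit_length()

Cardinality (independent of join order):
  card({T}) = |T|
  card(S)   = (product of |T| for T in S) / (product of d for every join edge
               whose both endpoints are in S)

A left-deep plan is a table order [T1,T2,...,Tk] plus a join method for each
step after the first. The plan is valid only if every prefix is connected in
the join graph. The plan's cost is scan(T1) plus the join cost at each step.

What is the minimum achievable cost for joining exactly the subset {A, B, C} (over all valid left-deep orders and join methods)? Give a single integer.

Selinger DP over subsets of {A,B,C}:
  {A}: scan cost=60, card=60
  {B}: scan cost=50, card=50
  {C}: scan cost=40, card=40
  {AB}: card=300; try (A,nl_idx)→650, (B,hash)→720, (B,nl_idx)→720, (A,hash)→820, (A,merge)→820, (B,merge)→830 …(+2); best=650 via (A,nl_idx)
  {BC}: card=500; try (C,hash)→580, (B,merge)→670, (C,merge)→680, (B,hash)→680, (B,nl_idx)→780, (C,nl_idx)→850 …(+2); best=580 via (C,hash)
  {ABC}: card=3000; try (C,hash)→1430, (A,hash)→1800, (C,merge)→3930, (C,nl_idx)→5450, (A,merge)→6000, (A,nl_idx)→6580 …(+2); best=1430 via (C,hash)

1430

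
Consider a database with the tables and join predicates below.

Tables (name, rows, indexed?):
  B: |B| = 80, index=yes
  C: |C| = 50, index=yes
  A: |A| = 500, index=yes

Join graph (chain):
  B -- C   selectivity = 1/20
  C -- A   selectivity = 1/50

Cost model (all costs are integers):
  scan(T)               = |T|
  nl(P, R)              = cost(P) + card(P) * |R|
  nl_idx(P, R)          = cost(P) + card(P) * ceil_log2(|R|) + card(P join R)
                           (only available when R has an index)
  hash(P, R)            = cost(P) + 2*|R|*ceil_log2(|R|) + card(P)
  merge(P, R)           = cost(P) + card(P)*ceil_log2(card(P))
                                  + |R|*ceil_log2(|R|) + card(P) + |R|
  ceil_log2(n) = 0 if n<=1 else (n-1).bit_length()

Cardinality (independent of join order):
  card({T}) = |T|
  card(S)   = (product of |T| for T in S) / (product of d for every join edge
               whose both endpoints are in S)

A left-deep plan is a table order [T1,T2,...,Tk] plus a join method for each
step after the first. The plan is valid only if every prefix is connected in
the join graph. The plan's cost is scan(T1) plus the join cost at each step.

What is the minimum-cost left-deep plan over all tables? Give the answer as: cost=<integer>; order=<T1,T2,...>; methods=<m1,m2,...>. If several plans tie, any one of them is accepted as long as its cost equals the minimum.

Selinger DP (subsets sized 1..n):
  {B}: scan cost=80, card=80
  {C}: scan cost=50, card=50
  {A}: scan cost=500, card=500
  {BC}: card=200; try (B,nl_idx)→600, (C,hash)→760, (C,nl_idx)→760, (B,merge)→1040, (C,merge)→1070, (B,hash)→1220 …(+2); best=600 via (B,nl_idx)
  {AC}: card=500; try (A,nl_idx)→1000, (C,hash)→1600, (C,nl_idx)→4000, (A,merge)→5400, (C,merge)→5850, (A,hash)→9100 …(+2); best=1000 via (A,nl_idx)
  {ABC}: card=2000; try (B,hash)→2620, (A,nl_idx)→4400, (B,nl_idx)→6500, (B,merge)→6640, (A,merge)→7400, (A,hash)→9800 …(+2); best=2620 via (B,hash)

cost=2620; order=C,A,B; methods=nl_idx,hash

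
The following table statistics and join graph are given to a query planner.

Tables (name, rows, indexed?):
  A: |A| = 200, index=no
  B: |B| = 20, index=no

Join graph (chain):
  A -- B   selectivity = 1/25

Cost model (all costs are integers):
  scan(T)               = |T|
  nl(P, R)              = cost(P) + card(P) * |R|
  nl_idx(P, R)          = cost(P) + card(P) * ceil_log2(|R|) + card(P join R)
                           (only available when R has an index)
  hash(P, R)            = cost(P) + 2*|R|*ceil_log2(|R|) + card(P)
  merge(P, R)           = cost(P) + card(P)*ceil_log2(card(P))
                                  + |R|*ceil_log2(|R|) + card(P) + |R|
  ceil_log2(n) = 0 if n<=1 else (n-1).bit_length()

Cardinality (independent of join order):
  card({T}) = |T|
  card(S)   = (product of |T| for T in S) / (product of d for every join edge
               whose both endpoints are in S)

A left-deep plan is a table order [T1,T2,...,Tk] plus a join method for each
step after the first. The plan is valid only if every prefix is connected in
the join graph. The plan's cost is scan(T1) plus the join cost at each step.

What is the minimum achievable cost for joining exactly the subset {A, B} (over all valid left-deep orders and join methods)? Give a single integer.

600

Selinger DP over subsets of {A,B}:
  {A}: scan cost=200, card=200
  {B}: scan cost=20, card=20
  {AB}: card=160; try (B,hash)→600, (A,merge)→1940, (B,merge)→2120, (A,hash)→3240, (A,nl)→4020, (B,nl)→4200; best=600 via (B,hash)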